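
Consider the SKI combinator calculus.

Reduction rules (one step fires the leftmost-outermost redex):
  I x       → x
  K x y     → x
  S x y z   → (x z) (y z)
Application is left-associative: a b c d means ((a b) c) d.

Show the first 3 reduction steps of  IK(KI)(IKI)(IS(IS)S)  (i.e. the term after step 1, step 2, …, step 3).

Answer: after 3 steps: I

Reduction:
  start: IK(KI)(IKI)(IS(IS)S)
  [1] K(KI)(IKI)(IS(IS)S)
  [2] KI(IS(IS)S)
  [3] I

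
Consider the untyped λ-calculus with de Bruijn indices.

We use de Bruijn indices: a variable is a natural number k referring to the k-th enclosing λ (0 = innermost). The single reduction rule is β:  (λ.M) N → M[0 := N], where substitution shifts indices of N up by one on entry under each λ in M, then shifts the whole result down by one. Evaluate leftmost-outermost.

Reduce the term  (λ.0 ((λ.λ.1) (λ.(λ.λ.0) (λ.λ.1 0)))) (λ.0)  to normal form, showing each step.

Answer: normal form = λ.λ.λ.0  (in 4 steps)

Working:
  start: (λ.0 ((λ.λ.1) (λ.(λ.λ.0) (λ.λ.1 0)))) (λ.0)
  step 1: (λ.0) ((λ.λ.1) (λ.(λ.λ.0) (λ.λ.1 0)))
  step 2: (λ.λ.1) (λ.(λ.λ.0) (λ.λ.1 0))
  step 3: λ.λ.(λ.λ.0) (λ.λ.1 0)
  step 4: λ.λ.λ.0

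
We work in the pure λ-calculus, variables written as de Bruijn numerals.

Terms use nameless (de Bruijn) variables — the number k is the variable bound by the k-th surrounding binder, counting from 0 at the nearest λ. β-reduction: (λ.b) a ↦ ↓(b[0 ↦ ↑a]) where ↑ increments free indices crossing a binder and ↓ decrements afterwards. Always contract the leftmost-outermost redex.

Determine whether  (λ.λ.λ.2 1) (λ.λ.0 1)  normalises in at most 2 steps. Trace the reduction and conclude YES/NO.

Answer: YES — reaches normal form λ.λ.λ.0 2 in 2 ≤ 2 steps

Derivation:
  start: (λ.λ.λ.2 1) (λ.λ.0 1)
  step 1: λ.λ.(λ.λ.0 1) 1
  step 2: λ.λ.λ.0 2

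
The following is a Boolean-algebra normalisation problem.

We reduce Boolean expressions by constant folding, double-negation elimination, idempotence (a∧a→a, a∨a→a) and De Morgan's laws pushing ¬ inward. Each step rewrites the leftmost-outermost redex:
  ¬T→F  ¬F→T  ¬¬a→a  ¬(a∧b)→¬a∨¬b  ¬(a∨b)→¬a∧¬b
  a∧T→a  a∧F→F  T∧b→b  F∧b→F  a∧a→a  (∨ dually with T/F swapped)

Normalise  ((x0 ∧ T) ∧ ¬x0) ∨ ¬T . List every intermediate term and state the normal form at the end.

  start: ((x0 ∧ T) ∧ ¬x0) ∨ ¬T
  →1  (x0 ∧ ¬x0) ∨ ¬T
  →2  (x0 ∧ ¬x0) ∨ F
  →3  x0 ∧ ¬x0

Answer: normal form = x0 ∧ ¬x0  (in 3 steps)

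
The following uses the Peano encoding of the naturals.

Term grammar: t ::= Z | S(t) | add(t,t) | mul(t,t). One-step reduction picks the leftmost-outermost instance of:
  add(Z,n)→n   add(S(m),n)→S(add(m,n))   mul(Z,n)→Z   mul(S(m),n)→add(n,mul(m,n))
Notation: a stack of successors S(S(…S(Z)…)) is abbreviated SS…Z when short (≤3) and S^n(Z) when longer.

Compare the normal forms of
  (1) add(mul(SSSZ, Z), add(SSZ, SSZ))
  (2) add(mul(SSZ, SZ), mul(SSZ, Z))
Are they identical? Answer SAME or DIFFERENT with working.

Answer: DIFFERENT — A ⇓ S^4(Z), B ⇓ SSZ

Derivation:
Term A:
  start: add(mul(SSSZ, Z), add(SSZ, SSZ))
  step 1: add(add(Z, mul(SSZ, Z)), add(SSZ, SSZ))
  step 2: add(mul(SSZ, Z), add(SSZ, SSZ))
  step 3: add(add(Z, mul(SZ, Z)), add(SSZ, SSZ))
  step 4: add(mul(SZ, Z), add(SSZ, SSZ))
  step 5: add(add(Z, mul(Z, Z)), add(SSZ, SSZ))
  step 6: add(mul(Z, Z), add(SSZ, SSZ))
  step 7: add(Z, add(SSZ, SSZ))
  step 8: add(SSZ, SSZ)
  step 9: S(add(SZ, SSZ))
  step 10: S(S(add(Z, SSZ)))
  step 11: S^4(Z)

Term B:
  start: add(mul(SSZ, SZ), mul(SSZ, Z))
  step 1: add(add(SZ, mul(SZ, SZ)), mul(SSZ, Z))
  step 2: add(S(add(Z, mul(SZ, SZ))), mul(SSZ, Z))
  step 3: S(add(add(Z, mul(SZ, SZ)), mul(SSZ, Z)))
  step 4: S(add(mul(SZ, SZ), mul(SSZ, Z)))
  step 5: S(add(add(SZ, mul(Z, SZ)), mul(SSZ, Z)))
  step 6: S(add(S(add(Z, mul(Z, SZ))), mul(SSZ, Z)))
  step 7: S(S(add(add(Z, mul(Z, SZ)), mul(SSZ, Z))))
  step 8: S(S(add(mul(Z, SZ), mul(SSZ, Z))))
  step 9: S(S(add(Z, mul(SSZ, Z))))
  step 10: S(S(mul(SSZ, Z)))
  step 11: S(S(add(Z, mul(SZ, Z))))
  step 12: S(S(mul(SZ, Z)))
  step 13: S(S(add(Z, mul(Z, Z))))
  step 14: S(S(mul(Z, Z)))
  step 15: SSZ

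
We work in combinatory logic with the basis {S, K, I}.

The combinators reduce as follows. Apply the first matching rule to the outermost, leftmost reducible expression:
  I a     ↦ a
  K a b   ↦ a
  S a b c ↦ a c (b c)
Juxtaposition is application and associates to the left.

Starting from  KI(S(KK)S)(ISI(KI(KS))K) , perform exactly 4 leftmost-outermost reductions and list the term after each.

Answer: after 4 steps: IK(KI(KS)K)

Reduction:
  start: KI(S(KK)S)(ISI(KI(KS))K)
  [1] I(ISI(KI(KS))K)
  [2] ISI(KI(KS))K
  [3] SI(KI(KS))K
  [4] IK(KI(KS)K)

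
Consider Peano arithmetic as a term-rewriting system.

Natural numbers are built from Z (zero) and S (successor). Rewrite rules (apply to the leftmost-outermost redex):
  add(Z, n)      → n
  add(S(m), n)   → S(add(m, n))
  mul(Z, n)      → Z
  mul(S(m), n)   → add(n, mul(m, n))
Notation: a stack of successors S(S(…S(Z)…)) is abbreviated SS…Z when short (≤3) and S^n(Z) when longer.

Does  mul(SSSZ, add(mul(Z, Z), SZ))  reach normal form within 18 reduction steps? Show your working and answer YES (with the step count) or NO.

  start: mul(SSSZ, add(mul(Z, Z), SZ))
  [1] add(add(mul(Z, Z), SZ), mul(SSZ, add(mul(Z, Z), SZ)))
  [2] add(add(Z, SZ), mul(SSZ, add(mul(Z, Z), SZ)))
  [3] add(SZ, mul(SSZ, add(mul(Z, Z), SZ)))
  [4] S(add(Z, mul(SSZ, add(mul(Z, Z), SZ))))
  [5] S(mul(SSZ, add(mul(Z, Z), SZ)))
  [6] S(add(add(mul(Z, Z), SZ), mul(SZ, add(mul(Z, Z), SZ))))
  [7] S(add(add(Z, SZ), mul(SZ, add(mul(Z, Z), SZ))))
  [8] S(add(SZ, mul(SZ, add(mul(Z, Z), SZ))))
  [9] S(S(add(Z, mul(SZ, add(mul(Z, Z), SZ)))))
  [10] S(S(mul(SZ, add(mul(Z, Z), SZ))))
  [11] S(S(add(add(mul(Z, Z), SZ), mul(Z, add(mul(Z, Z), SZ)))))
  [12] S(S(add(add(Z, SZ), mul(Z, add(mul(Z, Z), SZ)))))
  [13] S(S(add(SZ, mul(Z, add(mul(Z, Z), SZ)))))
  [14] S(S(S(add(Z, mul(Z, add(mul(Z, Z), SZ))))))
  [15] S(S(S(mul(Z, add(mul(Z, Z), SZ)))))
  [16] SSSZ

Answer: YES — reaches normal form SSSZ in 16 ≤ 18 steps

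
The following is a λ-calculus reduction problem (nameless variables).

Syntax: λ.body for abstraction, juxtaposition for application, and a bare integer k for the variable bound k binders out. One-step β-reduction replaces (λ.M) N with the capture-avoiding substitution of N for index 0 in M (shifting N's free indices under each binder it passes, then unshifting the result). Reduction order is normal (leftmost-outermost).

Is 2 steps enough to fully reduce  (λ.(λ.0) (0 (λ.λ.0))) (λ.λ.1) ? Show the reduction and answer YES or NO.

  start: (λ.(λ.0) (0 (λ.λ.0))) (λ.λ.1)
  [1] (λ.0) ((λ.λ.1) (λ.λ.0))
  [2] (λ.λ.1) (λ.λ.0)

Answer: NO — after 2 steps the term is (λ.λ.1) (λ.λ.0), not yet normal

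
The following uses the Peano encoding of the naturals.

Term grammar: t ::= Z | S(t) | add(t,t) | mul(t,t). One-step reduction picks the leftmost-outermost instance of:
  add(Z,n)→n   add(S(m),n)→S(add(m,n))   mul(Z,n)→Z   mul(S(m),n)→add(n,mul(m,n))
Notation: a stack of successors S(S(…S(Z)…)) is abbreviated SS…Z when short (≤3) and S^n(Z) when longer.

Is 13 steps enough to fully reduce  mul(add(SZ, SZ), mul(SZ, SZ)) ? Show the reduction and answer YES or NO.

  start: mul(add(SZ, SZ), mul(SZ, SZ))
  →1  mul(S(add(Z, SZ)), mul(SZ, SZ))
  →2  add(mul(SZ, SZ), mul(add(Z, SZ), mul(SZ, SZ)))
  →3  add(add(SZ, mul(Z, SZ)), mul(add(Z, SZ), mul(SZ, SZ)))
  →4  add(S(add(Z, mul(Z, SZ))), mul(add(Z, SZ), mul(SZ, SZ)))
  →5  S(add(add(Z, mul(Z, SZ)), mul(add(Z, SZ), mul(SZ, SZ))))
  →6  S(add(mul(Z, SZ), mul(add(Z, SZ), mul(SZ, SZ))))
  →7  S(add(Z, mul(add(Z, SZ), mul(SZ, SZ))))
  →8  S(mul(add(Z, SZ), mul(SZ, SZ)))
  →9  S(mul(SZ, mul(SZ, SZ)))
  →10  S(add(mul(SZ, SZ), mul(Z, mul(SZ, SZ))))
  →11  S(add(add(SZ, mul(Z, SZ)), mul(Z, mul(SZ, SZ))))
  →12  S(add(S(add(Z, mul(Z, SZ))), mul(Z, mul(SZ, SZ))))
  →13  S(S(add(add(Z, mul(Z, SZ)), mul(Z, mul(SZ, SZ)))))

Answer: NO — after 13 steps the term is S(S(add(add(Z, mul(Z, SZ)), mul(Z, mul(SZ, SZ))))), not yet normal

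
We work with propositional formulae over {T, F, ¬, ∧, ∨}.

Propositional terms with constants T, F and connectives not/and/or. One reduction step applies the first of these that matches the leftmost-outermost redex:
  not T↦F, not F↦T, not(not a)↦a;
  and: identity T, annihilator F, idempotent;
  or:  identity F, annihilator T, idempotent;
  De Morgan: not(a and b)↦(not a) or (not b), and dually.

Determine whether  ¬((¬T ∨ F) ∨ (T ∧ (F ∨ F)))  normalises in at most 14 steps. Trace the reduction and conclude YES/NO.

  start: ¬((¬T ∨ F) ∨ (T ∧ (F ∨ F)))
  →1  ¬(¬T ∨ F) ∧ ¬(T ∧ (F ∨ F))
  →2  (¬¬T ∧ ¬F) ∧ ¬(T ∧ (F ∨ F))
  →3  (T ∧ ¬F) ∧ ¬(T ∧ (F ∨ F))
  →4  ¬F ∧ ¬(T ∧ (F ∨ F))
  →5  T ∧ ¬(T ∧ (F ∨ F))
  →6  ¬(T ∧ (F ∨ F))
  →7  ¬T ∨ ¬(F ∨ F)
  →8  F ∨ ¬(F ∨ F)
  →9  ¬(F ∨ F)
  →10  ¬F ∧ ¬F
  →11  ¬F
  →12  T

Answer: YES — reaches normal form T in 12 ≤ 14 steps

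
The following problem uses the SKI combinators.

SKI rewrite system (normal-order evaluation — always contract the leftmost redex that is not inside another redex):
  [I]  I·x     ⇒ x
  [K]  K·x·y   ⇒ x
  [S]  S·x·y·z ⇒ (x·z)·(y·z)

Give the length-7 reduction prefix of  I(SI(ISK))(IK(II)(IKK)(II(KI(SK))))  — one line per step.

Answer: after 7 steps: II(KI(SK))(ISK(IK(II)(IKK)(II(KI(SK)))))

Derivation:
  start: I(SI(ISK))(IK(II)(IKK)(II(KI(SK))))
  step 1: SI(ISK)(IK(II)(IKK)(II(KI(SK))))
  step 2: I(IK(II)(IKK)(II(KI(SK))))(ISK(IK(II)(IKK)(II(KI(SK)))))
  step 3: IK(II)(IKK)(II(KI(SK)))(ISK(IK(II)(IKK)(II(KI(SK)))))
  step 4: K(II)(IKK)(II(KI(SK)))(ISK(IK(II)(IKK)(II(KI(SK)))))
  step 5: II(II(KI(SK)))(ISK(IK(II)(IKK)(II(KI(SK)))))
  step 6: I(II(KI(SK)))(ISK(IK(II)(IKK)(II(KI(SK)))))
  step 7: II(KI(SK))(ISK(IK(II)(IKK)(II(KI(SK)))))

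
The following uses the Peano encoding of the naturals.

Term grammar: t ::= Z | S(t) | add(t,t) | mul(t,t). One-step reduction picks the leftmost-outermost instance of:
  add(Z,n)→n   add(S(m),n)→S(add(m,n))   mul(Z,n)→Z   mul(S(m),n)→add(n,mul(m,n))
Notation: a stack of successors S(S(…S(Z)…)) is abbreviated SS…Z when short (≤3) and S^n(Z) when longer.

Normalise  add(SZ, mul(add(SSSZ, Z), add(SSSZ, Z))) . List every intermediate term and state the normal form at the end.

Answer: normal form = S^10(Z)  (in 34 steps)

Working:
  start: add(SZ, mul(add(SSSZ, Z), add(SSSZ, Z)))
  →1  S(add(Z, mul(add(SSSZ, Z), add(SSSZ, Z))))
  →2  S(mul(add(SSSZ, Z), add(SSSZ, Z)))
  →3  S(mul(S(add(SSZ, Z)), add(SSSZ, Z)))
  →4  S(add(add(SSSZ, Z), mul(add(SSZ, Z), add(SSSZ, Z))))
  →5  S(add(S(add(SSZ, Z)), mul(add(SSZ, Z), add(SSSZ, Z))))
  →6  S(S(add(add(SSZ, Z), mul(add(SSZ, Z), add(SSSZ, Z)))))
  →7  S(S(add(S(add(SZ, Z)), mul(add(SSZ, Z), add(SSSZ, Z)))))
  →8  S(S(S(add(add(SZ, Z), mul(add(SSZ, Z), add(SSSZ, Z))))))
  →9  S(S(S(add(S(add(Z, Z)), mul(add(SSZ, Z), add(SSSZ, Z))))))
  →10  S(S(S(S(add(add(Z, Z), mul(add(SSZ, Z), add(SSSZ, Z)))))))
  →11  S(S(S(S(add(Z, mul(add(SSZ, Z), add(SSSZ, Z)))))))
  →12  S(S(S(S(mul(add(SSZ, Z), add(SSSZ, Z))))))
  →13  S(S(S(S(mul(S(add(SZ, Z)), add(SSSZ, Z))))))
  →14  S(S(S(S(add(add(SSSZ, Z), mul(add(SZ, Z), add(SSSZ, Z)))))))
  →15  S(S(S(S(add(S(add(SSZ, Z)), mul(add(SZ, Z), add(SSSZ, Z)))))))
  →16  S(S(S(S(S(add(add(SSZ, Z), mul(add(SZ, Z), add(SSSZ, Z))))))))
  →17  S(S(S(S(S(add(S(add(SZ, Z)), mul(add(SZ, Z), add(SSSZ, Z))))))))
  →18  S(S(S(S(S(S(add(add(SZ, Z), mul(add(SZ, Z), add(SSSZ, Z)))))))))
  →19  S(S(S(S(S(S(add(S(add(Z, Z)), mul(add(SZ, Z), add(SSSZ, Z)))))))))
  →20  S(S(S(S(S(S(S(add(add(Z, Z), mul(add(SZ, Z), add(SSSZ, Z))))))))))
  →21  S(S(S(S(S(S(S(add(Z, mul(add(SZ, Z), add(SSSZ, Z))))))))))
  →22  S(S(S(S(S(S(S(mul(add(SZ, Z), add(SSSZ, Z)))))))))
  →23  S(S(S(S(S(S(S(mul(S(add(Z, Z)), add(SSSZ, Z)))))))))
  →24  S(S(S(S(S(S(S(add(add(SSSZ, Z), mul(add(Z, Z), add(SSSZ, Z))))))))))
  →25  S(S(S(S(S(S(S(add(S(add(SSZ, Z)), mul(add(Z, Z), add(SSSZ, Z))))))))))
  →26  S(S(S(S(S(S(S(S(add(add(SSZ, Z), mul(add(Z, Z), add(SSSZ, Z)))))))))))
  →27  S(S(S(S(S(S(S(S(add(S(add(SZ, Z)), mul(add(Z, Z), add(SSSZ, Z)))))))))))
  →28  S(S(S(S(S(S(S(S(S(add(add(SZ, Z), mul(add(Z, Z), add(SSSZ, Z))))))))))))
  →29  S(S(S(S(S(S(S(S(S(add(S(add(Z, Z)), mul(add(Z, Z), add(SSSZ, Z))))))))))))
  →30  S(S(S(S(S(S(S(S(S(S(add(add(Z, Z), mul(add(Z, Z), add(SSSZ, Z)))))))))))))
  →31  S(S(S(S(S(S(S(S(S(S(add(Z, mul(add(Z, Z), add(SSSZ, Z)))))))))))))
  →32  S(S(S(S(S(S(S(S(S(S(mul(add(Z, Z), add(SSSZ, Z))))))))))))
  →33  S(S(S(S(S(S(S(S(S(S(mul(Z, add(SSSZ, Z))))))))))))
  →34  S^10(Z)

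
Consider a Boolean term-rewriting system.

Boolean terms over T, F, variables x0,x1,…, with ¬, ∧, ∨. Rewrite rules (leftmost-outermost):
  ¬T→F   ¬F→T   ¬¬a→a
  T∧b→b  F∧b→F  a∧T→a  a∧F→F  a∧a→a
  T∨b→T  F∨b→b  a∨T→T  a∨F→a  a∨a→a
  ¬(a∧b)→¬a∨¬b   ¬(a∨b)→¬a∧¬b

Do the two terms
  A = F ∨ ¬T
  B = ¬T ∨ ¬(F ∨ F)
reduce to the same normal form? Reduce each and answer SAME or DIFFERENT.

Answer: DIFFERENT — A ⇓ F, B ⇓ T

Reduction:
Term A:
  start: F ∨ ¬T
  [1] ¬T
  [2] F

Term B:
  start: ¬T ∨ ¬(F ∨ F)
  [1] F ∨ ¬(F ∨ F)
  [2] ¬(F ∨ F)
  [3] ¬F ∧ ¬F
  [4] ¬F
  [5] T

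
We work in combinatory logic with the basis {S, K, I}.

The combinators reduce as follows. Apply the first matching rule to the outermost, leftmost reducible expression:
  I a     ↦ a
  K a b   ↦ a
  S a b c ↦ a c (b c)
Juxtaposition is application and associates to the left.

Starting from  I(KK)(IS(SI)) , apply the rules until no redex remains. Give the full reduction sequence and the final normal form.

Answer: normal form = K  (in 2 steps)

Reduction:
  start: I(KK)(IS(SI))
  [1] KK(IS(SI))
  [2] K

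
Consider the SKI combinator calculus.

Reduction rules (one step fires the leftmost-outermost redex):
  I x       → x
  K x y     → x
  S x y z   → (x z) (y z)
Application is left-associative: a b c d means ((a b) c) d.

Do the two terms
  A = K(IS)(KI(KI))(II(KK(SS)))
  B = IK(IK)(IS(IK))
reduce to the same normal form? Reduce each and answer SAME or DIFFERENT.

Term A:
  start: K(IS)(KI(KI))(II(KK(SS)))
  [1] IS(II(KK(SS)))
  [2] S(II(KK(SS)))
  [3] S(I(KK(SS)))
  [4] S(KK(SS))
  [5] SK

Term B:
  start: IK(IK)(IS(IK))
  [1] K(IK)(IS(IK))
  [2] IK
  [3] K

Answer: DIFFERENT — A ⇓ SK, B ⇓ K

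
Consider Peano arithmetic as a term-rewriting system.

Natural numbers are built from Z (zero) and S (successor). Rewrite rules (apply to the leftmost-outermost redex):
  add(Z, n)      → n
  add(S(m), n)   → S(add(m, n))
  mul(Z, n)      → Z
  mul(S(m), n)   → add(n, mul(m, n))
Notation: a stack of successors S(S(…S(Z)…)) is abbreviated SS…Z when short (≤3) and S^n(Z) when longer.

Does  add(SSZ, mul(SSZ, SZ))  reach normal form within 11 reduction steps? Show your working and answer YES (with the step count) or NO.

Answer: YES — reaches normal form S^4(Z) in 10 ≤ 11 steps

Derivation:
  start: add(SSZ, mul(SSZ, SZ))
  [1] S(add(SZ, mul(SSZ, SZ)))
  [2] S(S(add(Z, mul(SSZ, SZ))))
  [3] S(S(mul(SSZ, SZ)))
  [4] S(S(add(SZ, mul(SZ, SZ))))
  [5] S(S(S(add(Z, mul(SZ, SZ)))))
  [6] S(S(S(mul(SZ, SZ))))
  [7] S(S(S(add(SZ, mul(Z, SZ)))))
  [8] S(S(S(S(add(Z, mul(Z, SZ))))))
  [9] S(S(S(S(mul(Z, SZ)))))
  [10] S^4(Z)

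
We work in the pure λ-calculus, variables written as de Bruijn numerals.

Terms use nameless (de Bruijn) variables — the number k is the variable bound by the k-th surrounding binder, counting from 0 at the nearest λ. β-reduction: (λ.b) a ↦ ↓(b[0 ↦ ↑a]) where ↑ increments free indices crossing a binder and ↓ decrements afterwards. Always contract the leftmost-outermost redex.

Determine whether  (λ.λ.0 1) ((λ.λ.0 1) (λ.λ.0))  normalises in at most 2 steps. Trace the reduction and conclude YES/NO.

Answer: YES — reaches normal form λ.0 (λ.0 (λ.λ.0)) in 2 ≤ 2 steps

Reduction:
  start: (λ.λ.0 1) ((λ.λ.0 1) (λ.λ.0))
  step 1: λ.0 ((λ.λ.0 1) (λ.λ.0))
  step 2: λ.0 (λ.0 (λ.λ.0))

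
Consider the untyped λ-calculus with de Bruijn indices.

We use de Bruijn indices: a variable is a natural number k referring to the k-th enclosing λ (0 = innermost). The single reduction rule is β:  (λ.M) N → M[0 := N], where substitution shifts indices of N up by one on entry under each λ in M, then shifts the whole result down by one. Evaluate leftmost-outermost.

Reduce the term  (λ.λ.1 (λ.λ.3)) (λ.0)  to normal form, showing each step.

Answer: normal form = λ.λ.λ.λ.0  (in 2 steps)

Working:
  start: (λ.λ.1 (λ.λ.3)) (λ.0)
  step 1: λ.(λ.0) (λ.λ.λ.0)
  step 2: λ.λ.λ.λ.0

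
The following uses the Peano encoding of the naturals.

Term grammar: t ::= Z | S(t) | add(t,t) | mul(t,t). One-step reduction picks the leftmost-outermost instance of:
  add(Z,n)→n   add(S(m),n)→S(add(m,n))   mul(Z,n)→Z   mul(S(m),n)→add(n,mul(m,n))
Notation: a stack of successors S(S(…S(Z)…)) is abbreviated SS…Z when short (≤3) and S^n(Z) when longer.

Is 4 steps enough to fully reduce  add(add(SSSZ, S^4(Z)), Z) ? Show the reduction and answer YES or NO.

Answer: NO — after 4 steps the term is S(S(add(add(SZ, S^4(Z)), Z))), not yet normal

Reduction:
  start: add(add(SSSZ, S^4(Z)), Z)
  →1  add(S(add(SSZ, S^4(Z))), Z)
  →2  S(add(add(SSZ, S^4(Z)), Z))
  →3  S(add(S(add(SZ, S^4(Z))), Z))
  →4  S(S(add(add(SZ, S^4(Z)), Z)))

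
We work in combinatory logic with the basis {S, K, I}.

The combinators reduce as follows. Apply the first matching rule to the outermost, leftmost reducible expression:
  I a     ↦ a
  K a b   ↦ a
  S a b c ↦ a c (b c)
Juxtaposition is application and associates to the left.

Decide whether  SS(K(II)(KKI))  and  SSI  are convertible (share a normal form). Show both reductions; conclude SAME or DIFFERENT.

Term A:
  start: SS(K(II)(KKI))
  →1  SS(II)
  →2  SSI

Term B:
  start: SSI

Answer: SAME — A ⇓ SSI, B ⇓ SSI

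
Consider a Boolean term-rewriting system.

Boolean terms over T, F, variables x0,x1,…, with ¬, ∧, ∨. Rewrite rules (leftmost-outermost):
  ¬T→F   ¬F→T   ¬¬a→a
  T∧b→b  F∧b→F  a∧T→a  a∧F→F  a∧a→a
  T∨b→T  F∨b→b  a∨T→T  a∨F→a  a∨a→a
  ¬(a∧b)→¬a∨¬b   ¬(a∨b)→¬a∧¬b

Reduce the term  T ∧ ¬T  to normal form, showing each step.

  start: T ∧ ¬T
  →1  ¬T
  →2  F

Answer: normal form = F  (in 2 steps)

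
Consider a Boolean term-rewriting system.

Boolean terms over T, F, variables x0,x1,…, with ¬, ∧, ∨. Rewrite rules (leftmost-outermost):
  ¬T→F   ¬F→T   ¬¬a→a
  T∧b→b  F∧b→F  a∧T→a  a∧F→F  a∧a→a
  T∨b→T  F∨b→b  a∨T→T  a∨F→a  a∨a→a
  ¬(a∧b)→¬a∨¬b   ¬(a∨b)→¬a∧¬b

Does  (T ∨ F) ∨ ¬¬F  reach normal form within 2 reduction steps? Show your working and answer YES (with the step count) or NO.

  start: (T ∨ F) ∨ ¬¬F
  step 1: T ∨ ¬¬F
  step 2: T

Answer: YES — reaches normal form T in 2 ≤ 2 steps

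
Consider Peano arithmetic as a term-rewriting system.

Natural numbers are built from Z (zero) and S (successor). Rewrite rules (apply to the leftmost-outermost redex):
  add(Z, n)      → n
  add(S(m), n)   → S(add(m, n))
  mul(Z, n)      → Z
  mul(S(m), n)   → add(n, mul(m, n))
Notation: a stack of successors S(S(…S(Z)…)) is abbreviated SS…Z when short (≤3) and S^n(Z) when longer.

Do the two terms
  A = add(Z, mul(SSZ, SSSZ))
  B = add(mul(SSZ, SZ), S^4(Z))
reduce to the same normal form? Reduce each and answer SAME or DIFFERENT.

Answer: SAME — A ⇓ S^6(Z), B ⇓ S^6(Z)

Reduction:
Term A:
  start: add(Z, mul(SSZ, SSSZ))
  [1] mul(SSZ, SSSZ)
  [2] add(SSSZ, mul(SZ, SSSZ))
  [3] S(add(SSZ, mul(SZ, SSSZ)))
  [4] S(S(add(SZ, mul(SZ, SSSZ))))
  [5] S(S(S(add(Z, mul(SZ, SSSZ)))))
  [6] S(S(S(mul(SZ, SSSZ))))
  [7] S(S(S(add(SSSZ, mul(Z, SSSZ)))))
  [8] S(S(S(S(add(SSZ, mul(Z, SSSZ))))))
  [9] S(S(S(S(S(add(SZ, mul(Z, SSSZ)))))))
  [10] S(S(S(S(S(S(add(Z, mul(Z, SSSZ))))))))
  [11] S(S(S(S(S(S(mul(Z, SSSZ)))))))
  [12] S^6(Z)

Term B:
  start: add(mul(SSZ, SZ), S^4(Z))
  [1] add(add(SZ, mul(SZ, SZ)), S^4(Z))
  [2] add(S(add(Z, mul(SZ, SZ))), S^4(Z))
  [3] S(add(add(Z, mul(SZ, SZ)), S^4(Z)))
  [4] S(add(mul(SZ, SZ), S^4(Z)))
  [5] S(add(add(SZ, mul(Z, SZ)), S^4(Z)))
  [6] S(add(S(add(Z, mul(Z, SZ))), S^4(Z)))
  [7] S(S(add(add(Z, mul(Z, SZ)), S^4(Z))))
  [8] S(S(add(mul(Z, SZ), S^4(Z))))
  [9] S(S(add(Z, S^4(Z))))
  [10] S^6(Z)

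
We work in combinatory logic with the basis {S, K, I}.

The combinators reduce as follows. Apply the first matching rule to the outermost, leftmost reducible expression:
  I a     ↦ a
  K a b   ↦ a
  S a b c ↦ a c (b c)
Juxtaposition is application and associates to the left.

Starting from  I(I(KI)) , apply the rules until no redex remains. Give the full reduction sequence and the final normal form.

  start: I(I(KI))
  [1] I(KI)
  [2] KI

Answer: normal form = KI  (in 2 steps)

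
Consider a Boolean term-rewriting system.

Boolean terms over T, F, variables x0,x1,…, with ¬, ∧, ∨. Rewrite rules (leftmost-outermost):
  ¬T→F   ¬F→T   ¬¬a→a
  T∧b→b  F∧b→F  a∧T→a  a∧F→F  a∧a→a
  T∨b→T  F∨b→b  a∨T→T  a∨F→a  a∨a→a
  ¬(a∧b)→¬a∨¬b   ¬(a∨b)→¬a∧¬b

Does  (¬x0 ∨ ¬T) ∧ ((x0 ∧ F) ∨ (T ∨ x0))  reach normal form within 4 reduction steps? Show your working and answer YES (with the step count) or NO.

Answer: NO — after 4 steps the term is ¬x0 ∧ (T ∨ x0), not yet normal

Reduction:
  start: (¬x0 ∨ ¬T) ∧ ((x0 ∧ F) ∨ (T ∨ x0))
  step 1: (¬x0 ∨ F) ∧ ((x0 ∧ F) ∨ (T ∨ x0))
  step 2: ¬x0 ∧ ((x0 ∧ F) ∨ (T ∨ x0))
  step 3: ¬x0 ∧ (F ∨ (T ∨ x0))
  step 4: ¬x0 ∧ (T ∨ x0)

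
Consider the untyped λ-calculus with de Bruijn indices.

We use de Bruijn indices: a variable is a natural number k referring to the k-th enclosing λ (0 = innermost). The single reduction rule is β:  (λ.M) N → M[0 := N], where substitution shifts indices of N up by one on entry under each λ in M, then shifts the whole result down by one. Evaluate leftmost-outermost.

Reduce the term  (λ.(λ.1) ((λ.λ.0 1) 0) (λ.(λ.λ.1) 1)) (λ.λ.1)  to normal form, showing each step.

Answer: normal form = λ.λ.λ.λ.λ.1  (in 4 steps)

Working:
  start: (λ.(λ.1) ((λ.λ.0 1) 0) (λ.(λ.λ.1) 1)) (λ.λ.1)
  [1] (λ.λ.λ.1) ((λ.λ.0 1) (λ.λ.1)) (λ.(λ.λ.1) (λ.λ.1))
  [2] (λ.λ.1) (λ.(λ.λ.1) (λ.λ.1))
  [3] λ.λ.(λ.λ.1) (λ.λ.1)
  [4] λ.λ.λ.λ.λ.1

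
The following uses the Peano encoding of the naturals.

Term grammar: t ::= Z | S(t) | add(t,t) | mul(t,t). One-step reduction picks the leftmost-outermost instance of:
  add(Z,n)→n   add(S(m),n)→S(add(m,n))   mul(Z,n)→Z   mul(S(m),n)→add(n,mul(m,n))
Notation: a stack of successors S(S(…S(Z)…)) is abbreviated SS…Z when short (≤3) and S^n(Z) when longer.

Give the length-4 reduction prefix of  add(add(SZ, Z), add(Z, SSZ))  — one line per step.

Answer: after 4 steps: S(add(Z, SSZ))

Working:
  start: add(add(SZ, Z), add(Z, SSZ))
  [1] add(S(add(Z, Z)), add(Z, SSZ))
  [2] S(add(add(Z, Z), add(Z, SSZ)))
  [3] S(add(Z, add(Z, SSZ)))
  [4] S(add(Z, SSZ))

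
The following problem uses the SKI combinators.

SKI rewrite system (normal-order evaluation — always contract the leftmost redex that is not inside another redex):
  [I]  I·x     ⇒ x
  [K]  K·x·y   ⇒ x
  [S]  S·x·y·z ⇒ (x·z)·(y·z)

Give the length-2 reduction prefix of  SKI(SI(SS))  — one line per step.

Answer: after 2 steps: SI(SS)

Derivation:
  start: SKI(SI(SS))
  →1  K(SI(SS))(I(SI(SS)))
  →2  SI(SS)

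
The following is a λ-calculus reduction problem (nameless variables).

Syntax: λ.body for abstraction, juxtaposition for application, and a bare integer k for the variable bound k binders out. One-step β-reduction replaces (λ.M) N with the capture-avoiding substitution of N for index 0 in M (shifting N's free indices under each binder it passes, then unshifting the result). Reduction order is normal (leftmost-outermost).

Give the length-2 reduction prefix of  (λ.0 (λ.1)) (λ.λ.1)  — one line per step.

  start: (λ.0 (λ.1)) (λ.λ.1)
  step 1: (λ.λ.1) (λ.λ.λ.1)
  step 2: λ.λ.λ.λ.1

Answer: after 2 steps: λ.λ.λ.λ.1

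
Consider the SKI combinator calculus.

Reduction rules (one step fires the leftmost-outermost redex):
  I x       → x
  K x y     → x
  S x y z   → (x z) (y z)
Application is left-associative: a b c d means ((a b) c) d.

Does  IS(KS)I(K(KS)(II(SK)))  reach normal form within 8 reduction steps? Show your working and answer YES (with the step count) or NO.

  start: IS(KS)I(K(KS)(II(SK)))
  →1  S(KS)I(K(KS)(II(SK)))
  →2  KS(K(KS)(II(SK)))(I(K(KS)(II(SK))))
  →3  S(I(K(KS)(II(SK))))
  →4  S(K(KS)(II(SK)))
  →5  S(KS)

Answer: YES — reaches normal form S(KS) in 5 ≤ 8 steps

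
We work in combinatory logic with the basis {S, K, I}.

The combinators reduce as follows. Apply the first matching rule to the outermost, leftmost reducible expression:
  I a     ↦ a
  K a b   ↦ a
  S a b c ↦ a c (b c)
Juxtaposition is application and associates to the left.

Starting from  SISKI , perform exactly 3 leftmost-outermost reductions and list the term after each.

  start: SISKI
  [1] IK(SK)I
  [2] K(SK)I
  [3] SK

Answer: after 3 steps: SK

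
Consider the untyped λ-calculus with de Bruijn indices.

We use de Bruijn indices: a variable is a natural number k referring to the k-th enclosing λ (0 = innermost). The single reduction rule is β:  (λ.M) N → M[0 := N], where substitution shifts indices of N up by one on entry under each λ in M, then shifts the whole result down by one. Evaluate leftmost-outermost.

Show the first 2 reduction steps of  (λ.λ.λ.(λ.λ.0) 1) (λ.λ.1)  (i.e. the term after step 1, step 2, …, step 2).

Answer: after 2 steps: λ.λ.λ.0

Working:
  start: (λ.λ.λ.(λ.λ.0) 1) (λ.λ.1)
  →1  λ.λ.(λ.λ.0) 1
  →2  λ.λ.λ.0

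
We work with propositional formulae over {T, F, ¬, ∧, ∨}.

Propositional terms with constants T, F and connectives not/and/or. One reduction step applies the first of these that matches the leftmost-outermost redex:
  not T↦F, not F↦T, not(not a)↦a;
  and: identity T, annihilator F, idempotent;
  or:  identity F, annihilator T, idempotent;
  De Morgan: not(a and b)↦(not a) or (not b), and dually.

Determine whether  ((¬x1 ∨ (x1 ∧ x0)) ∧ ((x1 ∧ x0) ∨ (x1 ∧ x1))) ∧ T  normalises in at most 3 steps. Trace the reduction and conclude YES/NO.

Answer: YES — reaches normal form (¬x1 ∨ (x1 ∧ x0)) ∧ ((x1 ∧ x0) ∨ x1) in 2 ≤ 3 steps

Derivation:
  start: ((¬x1 ∨ (x1 ∧ x0)) ∧ ((x1 ∧ x0) ∨ (x1 ∧ x1))) ∧ T
  step 1: (¬x1 ∨ (x1 ∧ x0)) ∧ ((x1 ∧ x0) ∨ (x1 ∧ x1))
  step 2: (¬x1 ∨ (x1 ∧ x0)) ∧ ((x1 ∧ x0) ∨ x1)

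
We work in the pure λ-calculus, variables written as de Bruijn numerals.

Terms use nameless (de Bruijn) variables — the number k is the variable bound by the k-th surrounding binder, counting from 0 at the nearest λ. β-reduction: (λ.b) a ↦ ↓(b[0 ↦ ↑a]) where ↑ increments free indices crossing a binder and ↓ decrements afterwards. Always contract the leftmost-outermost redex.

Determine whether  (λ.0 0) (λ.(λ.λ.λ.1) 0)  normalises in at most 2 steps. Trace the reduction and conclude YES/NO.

Answer: NO — after 2 steps the term is (λ.λ.λ.1) (λ.(λ.λ.λ.1) 0), not yet normal

Reduction:
  start: (λ.0 0) (λ.(λ.λ.λ.1) 0)
  →1  (λ.(λ.λ.λ.1) 0) (λ.(λ.λ.λ.1) 0)
  →2  (λ.λ.λ.1) (λ.(λ.λ.λ.1) 0)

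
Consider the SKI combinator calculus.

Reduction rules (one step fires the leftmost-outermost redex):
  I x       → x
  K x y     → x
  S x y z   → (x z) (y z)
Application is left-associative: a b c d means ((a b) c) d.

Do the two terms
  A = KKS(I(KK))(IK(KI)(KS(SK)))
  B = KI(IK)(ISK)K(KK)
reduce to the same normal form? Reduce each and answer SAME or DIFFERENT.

Answer: SAME — A ⇓ KK, B ⇓ KK

Reduction:
Term A:
  start: KKS(I(KK))(IK(KI)(KS(SK)))
  [1] K(I(KK))(IK(KI)(KS(SK)))
  [2] I(KK)
  [3] KK

Term B:
  start: KI(IK)(ISK)K(KK)
  [1] I(ISK)K(KK)
  [2] ISKK(KK)
  [3] SKK(KK)
  [4] K(KK)(K(KK))
  [5] KK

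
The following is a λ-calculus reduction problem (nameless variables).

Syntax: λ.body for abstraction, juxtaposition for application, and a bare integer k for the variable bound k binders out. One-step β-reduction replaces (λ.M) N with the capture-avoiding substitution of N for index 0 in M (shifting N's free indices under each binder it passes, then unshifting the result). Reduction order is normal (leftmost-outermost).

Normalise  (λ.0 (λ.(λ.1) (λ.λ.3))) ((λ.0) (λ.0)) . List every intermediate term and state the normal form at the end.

  start: (λ.0 (λ.(λ.1) (λ.λ.3))) ((λ.0) (λ.0))
  →1  (λ.0) (λ.0) (λ.(λ.1) (λ.λ.(λ.0) (λ.0)))
  →2  (λ.0) (λ.(λ.1) (λ.λ.(λ.0) (λ.0)))
  →3  λ.(λ.1) (λ.λ.(λ.0) (λ.0))
  →4  λ.0

Answer: normal form = λ.0  (in 4 steps)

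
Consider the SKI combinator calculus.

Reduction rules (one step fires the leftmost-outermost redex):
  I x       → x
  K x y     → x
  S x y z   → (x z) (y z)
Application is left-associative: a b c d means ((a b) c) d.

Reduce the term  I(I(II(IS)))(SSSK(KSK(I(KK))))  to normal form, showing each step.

  start: I(I(II(IS)))(SSSK(KSK(I(KK))))
  step 1: I(II(IS))(SSSK(KSK(I(KK))))
  step 2: II(IS)(SSSK(KSK(I(KK))))
  step 3: I(IS)(SSSK(KSK(I(KK))))
  step 4: IS(SSSK(KSK(I(KK))))
  step 5: S(SSSK(KSK(I(KK))))
  step 6: S(SK(SK)(KSK(I(KK))))
  step 7: S(K(KSK(I(KK)))(SK(KSK(I(KK)))))
  step 8: S(KSK(I(KK)))
  step 9: S(S(I(KK)))
  step 10: S(S(KK))

Answer: normal form = S(S(KK))  (in 10 steps)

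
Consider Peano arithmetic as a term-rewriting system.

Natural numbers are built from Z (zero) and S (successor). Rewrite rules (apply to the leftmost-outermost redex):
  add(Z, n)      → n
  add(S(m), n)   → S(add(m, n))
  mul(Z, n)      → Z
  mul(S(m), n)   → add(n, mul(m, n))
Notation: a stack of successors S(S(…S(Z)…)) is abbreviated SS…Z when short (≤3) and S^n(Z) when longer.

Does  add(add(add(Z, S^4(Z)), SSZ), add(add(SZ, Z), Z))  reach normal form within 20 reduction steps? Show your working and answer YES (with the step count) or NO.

  start: add(add(add(Z, S^4(Z)), SSZ), add(add(SZ, Z), Z))
  step 1: add(add(S^4(Z), SSZ), add(add(SZ, Z), Z))
  step 2: add(S(add(SSSZ, SSZ)), add(add(SZ, Z), Z))
  step 3: S(add(add(SSSZ, SSZ), add(add(SZ, Z), Z)))
  step 4: S(add(S(add(SSZ, SSZ)), add(add(SZ, Z), Z)))
  step 5: S(S(add(add(SSZ, SSZ), add(add(SZ, Z), Z))))
  step 6: S(S(add(S(add(SZ, SSZ)), add(add(SZ, Z), Z))))
  step 7: S(S(S(add(add(SZ, SSZ), add(add(SZ, Z), Z)))))
  step 8: S(S(S(add(S(add(Z, SSZ)), add(add(SZ, Z), Z)))))
  step 9: S(S(S(S(add(add(Z, SSZ), add(add(SZ, Z), Z))))))
  step 10: S(S(S(S(add(SSZ, add(add(SZ, Z), Z))))))
  step 11: S(S(S(S(S(add(SZ, add(add(SZ, Z), Z)))))))
  step 12: S(S(S(S(S(S(add(Z, add(add(SZ, Z), Z))))))))
  step 13: S(S(S(S(S(S(add(add(SZ, Z), Z)))))))
  step 14: S(S(S(S(S(S(add(S(add(Z, Z)), Z)))))))
  step 15: S(S(S(S(S(S(S(add(add(Z, Z), Z))))))))
  step 16: S(S(S(S(S(S(S(add(Z, Z))))))))
  step 17: S^7(Z)

Answer: YES — reaches normal form S^7(Z) in 17 ≤ 20 steps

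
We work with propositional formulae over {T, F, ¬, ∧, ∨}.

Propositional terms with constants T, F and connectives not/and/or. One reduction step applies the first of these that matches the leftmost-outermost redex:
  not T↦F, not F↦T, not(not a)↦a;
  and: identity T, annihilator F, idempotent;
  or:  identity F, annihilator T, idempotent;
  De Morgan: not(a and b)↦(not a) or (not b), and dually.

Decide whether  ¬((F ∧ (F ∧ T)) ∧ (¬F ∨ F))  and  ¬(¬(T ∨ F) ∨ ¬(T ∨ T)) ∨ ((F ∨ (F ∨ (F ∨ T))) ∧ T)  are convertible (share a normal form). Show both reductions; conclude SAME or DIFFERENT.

Answer: SAME — A ⇓ T, B ⇓ T

Derivation:
Term A:
  start: ¬((F ∧ (F ∧ T)) ∧ (¬F ∨ F))
  →1  ¬(F ∧ (F ∧ T)) ∨ ¬(¬F ∨ F)
  →2  (¬F ∨ ¬(F ∧ T)) ∨ ¬(¬F ∨ F)
  →3  (T ∨ ¬(F ∧ T)) ∨ ¬(¬F ∨ F)
  →4  T ∨ ¬(¬F ∨ F)
  →5  T

Term B:
  start: ¬(¬(T ∨ F) ∨ ¬(T ∨ T)) ∨ ((F ∨ (F ∨ (F ∨ T))) ∧ T)
  →1  (¬¬(T ∨ F) ∧ ¬¬(T ∨ T)) ∨ ((F ∨ (F ∨ (F ∨ T))) ∧ T)
  →2  ((T ∨ F) ∧ ¬¬(T ∨ T)) ∨ ((F ∨ (F ∨ (F ∨ T))) ∧ T)
  →3  (T ∧ ¬¬(T ∨ T)) ∨ ((F ∨ (F ∨ (F ∨ T))) ∧ T)
  →4  ¬¬(T ∨ T) ∨ ((F ∨ (F ∨ (F ∨ T))) ∧ T)
  →5  (T ∨ T) ∨ ((F ∨ (F ∨ (F ∨ T))) ∧ T)
  →6  T ∨ ((F ∨ (F ∨ (F ∨ T))) ∧ T)
  →7  T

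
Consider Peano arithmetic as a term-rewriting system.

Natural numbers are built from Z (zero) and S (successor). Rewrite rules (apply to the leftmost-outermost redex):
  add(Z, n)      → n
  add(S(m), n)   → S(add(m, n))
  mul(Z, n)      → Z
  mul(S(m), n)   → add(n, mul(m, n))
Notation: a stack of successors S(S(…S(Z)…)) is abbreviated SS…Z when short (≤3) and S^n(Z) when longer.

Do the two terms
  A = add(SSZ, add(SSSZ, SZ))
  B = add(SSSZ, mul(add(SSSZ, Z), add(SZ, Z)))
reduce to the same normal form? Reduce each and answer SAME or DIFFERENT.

Answer: SAME — A ⇓ S^6(Z), B ⇓ S^6(Z)

Derivation:
Term A:
  start: add(SSZ, add(SSSZ, SZ))
  step 1: S(add(SZ, add(SSSZ, SZ)))
  step 2: S(S(add(Z, add(SSSZ, SZ))))
  step 3: S(S(add(SSSZ, SZ)))
  step 4: S(S(S(add(SSZ, SZ))))
  step 5: S(S(S(S(add(SZ, SZ)))))
  step 6: S(S(S(S(S(add(Z, SZ))))))
  step 7: S^6(Z)

Term B:
  start: add(SSSZ, mul(add(SSSZ, Z), add(SZ, Z)))
  step 1: S(add(SSZ, mul(add(SSSZ, Z), add(SZ, Z))))
  step 2: S(S(add(SZ, mul(add(SSSZ, Z), add(SZ, Z)))))
  step 3: S(S(S(add(Z, mul(add(SSSZ, Z), add(SZ, Z))))))
  step 4: S(S(S(mul(add(SSSZ, Z), add(SZ, Z)))))
  step 5: S(S(S(mul(S(add(SSZ, Z)), add(SZ, Z)))))
  step 6: S(S(S(add(add(SZ, Z), mul(add(SSZ, Z), add(SZ, Z))))))
  step 7: S(S(S(add(S(add(Z, Z)), mul(add(SSZ, Z), add(SZ, Z))))))
  step 8: S(S(S(S(add(add(Z, Z), mul(add(SSZ, Z), add(SZ, Z)))))))
  step 9: S(S(S(S(add(Z, mul(add(SSZ, Z), add(SZ, Z)))))))
  step 10: S(S(S(S(mul(add(SSZ, Z), add(SZ, Z))))))
  step 11: S(S(S(S(mul(S(add(SZ, Z)), add(SZ, Z))))))
  step 12: S(S(S(S(add(add(SZ, Z), mul(add(SZ, Z), add(SZ, Z)))))))
  step 13: S(S(S(S(add(S(add(Z, Z)), mul(add(SZ, Z), add(SZ, Z)))))))
  step 14: S(S(S(S(S(add(add(Z, Z), mul(add(SZ, Z), add(SZ, Z))))))))
  step 15: S(S(S(S(S(add(Z, mul(add(SZ, Z), add(SZ, Z))))))))
  step 16: S(S(S(S(S(mul(add(SZ, Z), add(SZ, Z)))))))
  step 17: S(S(S(S(S(mul(S(add(Z, Z)), add(SZ, Z)))))))
  step 18: S(S(S(S(S(add(add(SZ, Z), mul(add(Z, Z), add(SZ, Z))))))))
  step 19: S(S(S(S(S(add(S(add(Z, Z)), mul(add(Z, Z), add(SZ, Z))))))))
  step 20: S(S(S(S(S(S(add(add(Z, Z), mul(add(Z, Z), add(SZ, Z)))))))))
  step 21: S(S(S(S(S(S(add(Z, mul(add(Z, Z), add(SZ, Z)))))))))
  step 22: S(S(S(S(S(S(mul(add(Z, Z), add(SZ, Z))))))))
  step 23: S(S(S(S(S(S(mul(Z, add(SZ, Z))))))))
  step 24: S^6(Z)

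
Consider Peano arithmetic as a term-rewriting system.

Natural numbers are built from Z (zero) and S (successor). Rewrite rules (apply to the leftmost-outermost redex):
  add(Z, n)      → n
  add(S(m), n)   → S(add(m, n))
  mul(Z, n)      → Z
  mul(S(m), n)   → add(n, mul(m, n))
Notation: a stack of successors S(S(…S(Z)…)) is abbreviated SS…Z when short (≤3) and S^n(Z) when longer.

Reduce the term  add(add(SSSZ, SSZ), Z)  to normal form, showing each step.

  start: add(add(SSSZ, SSZ), Z)
  →1  add(S(add(SSZ, SSZ)), Z)
  →2  S(add(add(SSZ, SSZ), Z))
  →3  S(add(S(add(SZ, SSZ)), Z))
  →4  S(S(add(add(SZ, SSZ), Z)))
  →5  S(S(add(S(add(Z, SSZ)), Z)))
  →6  S(S(S(add(add(Z, SSZ), Z))))
  →7  S(S(S(add(SSZ, Z))))
  →8  S(S(S(S(add(SZ, Z)))))
  →9  S(S(S(S(S(add(Z, Z))))))
  →10  S^5(Z)

Answer: normal form = S^5(Z)  (in 10 steps)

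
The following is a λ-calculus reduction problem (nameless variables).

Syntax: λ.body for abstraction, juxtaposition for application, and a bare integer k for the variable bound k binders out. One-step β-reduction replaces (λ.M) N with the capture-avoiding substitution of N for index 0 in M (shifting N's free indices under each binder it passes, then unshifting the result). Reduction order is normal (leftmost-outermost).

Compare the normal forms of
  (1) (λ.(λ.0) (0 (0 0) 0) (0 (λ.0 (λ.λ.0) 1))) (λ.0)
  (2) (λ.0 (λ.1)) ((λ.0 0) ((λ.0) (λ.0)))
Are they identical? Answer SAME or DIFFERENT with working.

Term A:
  start: (λ.(λ.0) (0 (0 0) 0) (0 (λ.0 (λ.λ.0) 1))) (λ.0)
  →1  (λ.0) ((λ.0) ((λ.0) (λ.0)) (λ.0)) ((λ.0) (λ.0 (λ.λ.0) (λ.0)))
  →2  (λ.0) ((λ.0) (λ.0)) (λ.0) ((λ.0) (λ.0 (λ.λ.0) (λ.0)))
  →3  (λ.0) (λ.0) (λ.0) ((λ.0) (λ.0 (λ.λ.0) (λ.0)))
  →4  (λ.0) (λ.0) ((λ.0) (λ.0 (λ.λ.0) (λ.0)))
  →5  (λ.0) ((λ.0) (λ.0 (λ.λ.0) (λ.0)))
  →6  (λ.0) (λ.0 (λ.λ.0) (λ.0))
  →7  λ.0 (λ.λ.0) (λ.0)

Term B:
  start: (λ.0 (λ.1)) ((λ.0 0) ((λ.0) (λ.0)))
  →1  (λ.0 0) ((λ.0) (λ.0)) (λ.(λ.0 0) ((λ.0) (λ.0)))
  →2  (λ.0) (λ.0) ((λ.0) (λ.0)) (λ.(λ.0 0) ((λ.0) (λ.0)))
  →3  (λ.0) ((λ.0) (λ.0)) (λ.(λ.0 0) ((λ.0) (λ.0)))
  →4  (λ.0) (λ.0) (λ.(λ.0 0) ((λ.0) (λ.0)))
  →5  (λ.0) (λ.(λ.0 0) ((λ.0) (λ.0)))
  →6  λ.(λ.0 0) ((λ.0) (λ.0))
  →7  λ.(λ.0) (λ.0) ((λ.0) (λ.0))
  →8  λ.(λ.0) ((λ.0) (λ.0))
  →9  λ.(λ.0) (λ.0)
  →10  λ.λ.0

Answer: DIFFERENT — A ⇓ λ.0 (λ.λ.0) (λ.0), B ⇓ λ.λ.0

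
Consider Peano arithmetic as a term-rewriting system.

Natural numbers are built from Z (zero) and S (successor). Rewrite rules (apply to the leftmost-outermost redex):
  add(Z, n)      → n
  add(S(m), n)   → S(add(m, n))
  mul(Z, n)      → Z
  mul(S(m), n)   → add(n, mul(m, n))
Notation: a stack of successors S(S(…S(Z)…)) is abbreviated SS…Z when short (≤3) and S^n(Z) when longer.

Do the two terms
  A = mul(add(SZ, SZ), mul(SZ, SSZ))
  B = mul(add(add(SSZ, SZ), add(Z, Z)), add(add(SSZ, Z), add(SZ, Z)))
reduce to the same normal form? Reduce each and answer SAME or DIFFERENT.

Term A:
  start: mul(add(SZ, SZ), mul(SZ, SSZ))
  →1  mul(S(add(Z, SZ)), mul(SZ, SSZ))
  →2  add(mul(SZ, SSZ), mul(add(Z, SZ), mul(SZ, SSZ)))
  →3  add(add(SSZ, mul(Z, SSZ)), mul(add(Z, SZ), mul(SZ, SSZ)))
  →4  add(S(add(SZ, mul(Z, SSZ))), mul(add(Z, SZ), mul(SZ, SSZ)))
  →5  S(add(add(SZ, mul(Z, SSZ)), mul(add(Z, SZ), mul(SZ, SSZ))))
  →6  S(add(S(add(Z, mul(Z, SSZ))), mul(add(Z, SZ), mul(SZ, SSZ))))
  →7  S(S(add(add(Z, mul(Z, SSZ)), mul(add(Z, SZ), mul(SZ, SSZ)))))
  →8  S(S(add(mul(Z, SSZ), mul(add(Z, SZ), mul(SZ, SSZ)))))
  →9  S(S(add(Z, mul(add(Z, SZ), mul(SZ, SSZ)))))
  →10  S(S(mul(add(Z, SZ), mul(SZ, SSZ))))
  →11  S(S(mul(SZ, mul(SZ, SSZ))))
  →12  S(S(add(mul(SZ, SSZ), mul(Z, mul(SZ, SSZ)))))
  →13  S(S(add(add(SSZ, mul(Z, SSZ)), mul(Z, mul(SZ, SSZ)))))
  →14  S(S(add(S(add(SZ, mul(Z, SSZ))), mul(Z, mul(SZ, SSZ)))))
  →15  S(S(S(add(add(SZ, mul(Z, SSZ)), mul(Z, mul(SZ, SSZ))))))
  →16  S(S(S(add(S(add(Z, mul(Z, SSZ))), mul(Z, mul(SZ, SSZ))))))
  →17  S(S(S(S(add(add(Z, mul(Z, SSZ)), mul(Z, mul(SZ, SSZ)))))))
  →18  S(S(S(S(add(mul(Z, SSZ), mul(Z, mul(SZ, SSZ)))))))
  →19  S(S(S(S(add(Z, mul(Z, mul(SZ, SSZ)))))))
  →20  S(S(S(S(mul(Z, mul(SZ, SSZ))))))
  →21  S^4(Z)

Term B:
  start: mul(add(add(SSZ, SZ), add(Z, Z)), add(add(SSZ, Z), add(SZ, Z)))
  →1  mul(add(S(add(SZ, SZ)), add(Z, Z)), add(add(SSZ, Z), add(SZ, Z)))
  →2  mul(S(add(add(SZ, SZ), add(Z, Z))), add(add(SSZ, Z), add(SZ, Z)))
  →3  add(add(add(SSZ, Z), add(SZ, Z)), mul(add(add(SZ, SZ), add(Z, Z)), add(add(SSZ, Z), add(SZ, Z))))
  →4  add(add(S(add(SZ, Z)), add(SZ, Z)), mul(add(add(SZ, SZ), add(Z, Z)), add(add(SSZ, Z), add(SZ, Z))))
  →5  add(S(add(add(SZ, Z), add(SZ, Z))), mul(add(add(SZ, SZ), add(Z, Z)), add(add(SSZ, Z), add(SZ, Z))))
  →6  S(add(add(add(SZ, Z), add(SZ, Z)), mul(add(add(SZ, SZ), add(Z, Z)), add(add(SSZ, Z), add(SZ, Z)))))
  →7  S(add(add(S(add(Z, Z)), add(SZ, Z)), mul(add(add(SZ, SZ), add(Z, Z)), add(add(SSZ, Z), add(SZ, Z)))))
  →8  S(add(S(add(add(Z, Z), add(SZ, Z))), mul(add(add(SZ, SZ), add(Z, Z)), add(add(SSZ, Z), add(SZ, Z)))))
  →9  S(S(add(add(add(Z, Z), add(SZ, Z)), mul(add(add(SZ, SZ), add(Z, Z)), add(add(SSZ, Z), add(SZ, Z))))))
  →10  S(S(add(add(Z, add(SZ, Z)), mul(add(add(SZ, SZ), add(Z, Z)), add(add(SSZ, Z), add(SZ, Z))))))
  →11  S(S(add(add(SZ, Z), mul(add(add(SZ, SZ), add(Z, Z)), add(add(SSZ, Z), add(SZ, Z))))))
  →12  S(S(add(S(add(Z, Z)), mul(add(add(SZ, SZ), add(Z, Z)), add(add(SSZ, Z), add(SZ, Z))))))
  →13  S(S(S(add(add(Z, Z), mul(add(add(SZ, SZ), add(Z, Z)), add(add(SSZ, Z), add(SZ, Z)))))))
  →14  S(S(S(add(Z, mul(add(add(SZ, SZ), add(Z, Z)), add(add(SSZ, Z), add(SZ, Z)))))))
  →15  S(S(S(mul(add(add(SZ, SZ), add(Z, Z)), add(add(SSZ, Z), add(SZ, Z))))))
  →16  S(S(S(mul(add(S(add(Z, SZ)), add(Z, Z)), add(add(SSZ, Z), add(SZ, Z))))))
  →17  S(S(S(mul(S(add(add(Z, SZ), add(Z, Z))), add(add(SSZ, Z), add(SZ, Z))))))
  →18  S(S(S(add(add(add(SSZ, Z), add(SZ, Z)), mul(add(add(Z, SZ), add(Z, Z)), add(add(SSZ, Z), add(SZ, Z)))))))
  →19  S(S(S(add(add(S(add(SZ, Z)), add(SZ, Z)), mul(add(add(Z, SZ), add(Z, Z)), add(add(SSZ, Z), add(SZ, Z)))))))
  →20  S(S(S(add(S(add(add(SZ, Z), add(SZ, Z))), mul(add(add(Z, SZ), add(Z, Z)), add(add(SSZ, Z), add(SZ, Z)))))))
  →21  S(S(S(S(add(add(add(SZ, Z), add(SZ, Z)), mul(add(add(Z, SZ), add(Z, Z)), add(add(SSZ, Z), add(SZ, Z))))))))
  →22  S(S(S(S(add(add(S(add(Z, Z)), add(SZ, Z)), mul(add(add(Z, SZ), add(Z, Z)), add(add(SSZ, Z), add(SZ, Z))))))))
  →23  S(S(S(S(add(S(add(add(Z, Z), add(SZ, Z))), mul(add(add(Z, SZ), add(Z, Z)), add(add(SSZ, Z), add(SZ, Z))))))))
  →24  S(S(S(S(S(add(add(add(Z, Z), add(SZ, Z)), mul(add(add(Z, SZ), add(Z, Z)), add(add(SSZ, Z), add(SZ, Z)))))))))
  →25  S(S(S(S(S(add(add(Z, add(SZ, Z)), mul(add(add(Z, SZ), add(Z, Z)), add(add(SSZ, Z), add(SZ, Z)))))))))
  →26  S(S(S(S(S(add(add(SZ, Z), mul(add(add(Z, SZ), add(Z, Z)), add(add(SSZ, Z), add(SZ, Z)))))))))
  →27  S(S(S(S(S(add(S(add(Z, Z)), mul(add(add(Z, SZ), add(Z, Z)), add(add(SSZ, Z), add(SZ, Z)))))))))
  →28  S(S(S(S(S(S(add(add(Z, Z), mul(add(add(Z, SZ), add(Z, Z)), add(add(SSZ, Z), add(SZ, Z))))))))))
  →29  S(S(S(S(S(S(add(Z, mul(add(add(Z, SZ), add(Z, Z)), add(add(SSZ, Z), add(SZ, Z))))))))))
  →30  S(S(S(S(S(S(mul(add(add(Z, SZ), add(Z, Z)), add(add(SSZ, Z), add(SZ, Z)))))))))
  →31  S(S(S(S(S(S(mul(add(SZ, add(Z, Z)), add(add(SSZ, Z), add(SZ, Z)))))))))
  →32  S(S(S(S(S(S(mul(S(add(Z, add(Z, Z))), add(add(SSZ, Z), add(SZ, Z)))))))))
  →33  S(S(S(S(S(S(add(add(add(SSZ, Z), add(SZ, Z)), mul(add(Z, add(Z, Z)), add(add(SSZ, Z), add(SZ, Z))))))))))
  →34  S(S(S(S(S(S(add(add(S(add(SZ, Z)), add(SZ, Z)), mul(add(Z, add(Z, Z)), add(add(SSZ, Z), add(SZ, Z))))))))))
  →35  S(S(S(S(S(S(add(S(add(add(SZ, Z), add(SZ, Z))), mul(add(Z, add(Z, Z)), add(add(SSZ, Z), add(SZ, Z))))))))))
  →36  S(S(S(S(S(S(S(add(add(add(SZ, Z), add(SZ, Z)), mul(add(Z, add(Z, Z)), add(add(SSZ, Z), add(SZ, Z)))))))))))
  →37  S(S(S(S(S(S(S(add(add(S(add(Z, Z)), add(SZ, Z)), mul(add(Z, add(Z, Z)), add(add(SSZ, Z), add(SZ, Z)))))))))))
  →38  S(S(S(S(S(S(S(add(S(add(add(Z, Z), add(SZ, Z))), mul(add(Z, add(Z, Z)), add(add(SSZ, Z), add(SZ, Z)))))))))))
  →39  S(S(S(S(S(S(S(S(add(add(add(Z, Z), add(SZ, Z)), mul(add(Z, add(Z, Z)), add(add(SSZ, Z), add(SZ, Z))))))))))))
  →40  S(S(S(S(S(S(S(S(add(add(Z, add(SZ, Z)), mul(add(Z, add(Z, Z)), add(add(SSZ, Z), add(SZ, Z))))))))))))
  →41  S(S(S(S(S(S(S(S(add(add(SZ, Z), mul(add(Z, add(Z, Z)), add(add(SSZ, Z), add(SZ, Z))))))))))))
  →42  S(S(S(S(S(S(S(S(add(S(add(Z, Z)), mul(add(Z, add(Z, Z)), add(add(SSZ, Z), add(SZ, Z))))))))))))
  →43  S(S(S(S(S(S(S(S(S(add(add(Z, Z), mul(add(Z, add(Z, Z)), add(add(SSZ, Z), add(SZ, Z)))))))))))))
  →44  S(S(S(S(S(S(S(S(S(add(Z, mul(add(Z, add(Z, Z)), add(add(SSZ, Z), add(SZ, Z)))))))))))))
  →45  S(S(S(S(S(S(S(S(S(mul(add(Z, add(Z, Z)), add(add(SSZ, Z), add(SZ, Z))))))))))))
  →46  S(S(S(S(S(S(S(S(S(mul(add(Z, Z), add(add(SSZ, Z), add(SZ, Z))))))))))))
  →47  S(S(S(S(S(S(S(S(S(mul(Z, add(add(SSZ, Z), add(SZ, Z))))))))))))
  →48  S^9(Z)

Answer: DIFFERENT — A ⇓ S^4(Z), B ⇓ S^9(Z)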